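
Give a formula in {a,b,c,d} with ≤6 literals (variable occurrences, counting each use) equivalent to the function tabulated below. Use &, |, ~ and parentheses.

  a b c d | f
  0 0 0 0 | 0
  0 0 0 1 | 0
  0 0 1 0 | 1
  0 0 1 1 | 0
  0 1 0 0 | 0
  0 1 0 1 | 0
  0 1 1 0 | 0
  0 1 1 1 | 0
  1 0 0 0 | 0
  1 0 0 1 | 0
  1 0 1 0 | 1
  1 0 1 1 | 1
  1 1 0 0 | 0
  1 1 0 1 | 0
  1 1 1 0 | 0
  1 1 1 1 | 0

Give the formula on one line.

((c & ~b) & (c & (~d | a)))

  ~b = 1111000011110000
  (c & ~b) = 0011000000110000
  ~d = 1010101010101010
  (~d | a) = 1010101011111111
  (c & (~d | a)) = 0010001000110011
  ((c & ~b) & (c & (~d | a))) = 0010000000110000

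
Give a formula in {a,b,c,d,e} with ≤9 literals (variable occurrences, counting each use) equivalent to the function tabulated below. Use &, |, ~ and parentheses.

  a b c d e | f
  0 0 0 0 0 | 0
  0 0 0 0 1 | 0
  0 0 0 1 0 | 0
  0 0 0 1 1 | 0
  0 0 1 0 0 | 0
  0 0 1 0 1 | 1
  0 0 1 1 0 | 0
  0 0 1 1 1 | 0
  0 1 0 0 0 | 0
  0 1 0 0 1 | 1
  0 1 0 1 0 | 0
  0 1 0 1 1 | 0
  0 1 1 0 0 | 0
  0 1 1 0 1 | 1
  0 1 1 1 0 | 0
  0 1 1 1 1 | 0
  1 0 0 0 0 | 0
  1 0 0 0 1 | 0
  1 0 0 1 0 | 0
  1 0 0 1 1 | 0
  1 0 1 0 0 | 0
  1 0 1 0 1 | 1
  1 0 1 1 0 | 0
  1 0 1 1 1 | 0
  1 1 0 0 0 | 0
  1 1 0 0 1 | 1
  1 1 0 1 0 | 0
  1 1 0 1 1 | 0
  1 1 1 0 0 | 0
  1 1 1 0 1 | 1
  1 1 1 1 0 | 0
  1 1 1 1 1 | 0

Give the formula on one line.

(((((~c & b) | c) & ~d) | ((~e & b) & d)) & e)

  ~c = 11110000111100001111000011110000
  (~c & b) = 00000000111100000000000011110000
  ((~c & b) | c) = 00001111111111110000111111111111
  ~d = 11001100110011001100110011001100
  (((~c & b) | c) & ~d) = 00001100110011000000110011001100
  ~e = 10101010101010101010101010101010
  (~e & b) = 00000000101010100000000010101010
  ((~e & b) & d) = 00000000001000100000000000100010
  ((((~c & b) | c) & ~d) | ((~e & b) & d)) = 00001100111011100000110011101110
  (((((~c & b) | c) & ~d) | ((~e & b) & d)) & e) = 00000100010001000000010001000100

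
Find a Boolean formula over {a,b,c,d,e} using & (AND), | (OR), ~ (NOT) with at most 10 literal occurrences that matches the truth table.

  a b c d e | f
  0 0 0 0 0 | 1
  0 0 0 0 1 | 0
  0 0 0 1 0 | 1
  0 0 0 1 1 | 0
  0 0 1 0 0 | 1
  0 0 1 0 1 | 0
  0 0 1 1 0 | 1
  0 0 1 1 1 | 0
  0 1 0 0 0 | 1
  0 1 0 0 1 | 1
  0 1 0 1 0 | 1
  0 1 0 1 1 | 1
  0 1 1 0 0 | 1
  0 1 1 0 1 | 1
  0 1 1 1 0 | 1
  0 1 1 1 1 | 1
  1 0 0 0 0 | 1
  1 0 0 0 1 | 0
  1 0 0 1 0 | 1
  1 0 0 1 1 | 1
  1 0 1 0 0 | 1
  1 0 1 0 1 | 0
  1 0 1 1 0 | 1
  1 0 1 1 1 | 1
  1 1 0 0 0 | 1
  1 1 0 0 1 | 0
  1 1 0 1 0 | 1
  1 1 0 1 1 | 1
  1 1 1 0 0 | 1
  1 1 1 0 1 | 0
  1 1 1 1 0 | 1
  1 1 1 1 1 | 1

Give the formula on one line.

  ~e = 10101010101010101010101010101010
  (~e | b) = 10101010111111111010101011111111
  ((~e | b) | a) = 10101010111111111111111111111111
  ~a = 11111111111111110000000000000000
  (a & d) = 00000000000000000011001100110011
  (d & b) = 00000000001100110000000000110011
  (~e | (d & b)) = 10101010101110111010101010111011
  ((a & d) | (~e | (d & b))) = 10101010101110111011101110111011
  (~a | ((a & d) | (~e | (d & b)))) = 11111111111111111011101110111011
  (((~e | b) | a) & (~a | ((a & d) | (~e | (d & b))))) = 10101010111111111011101110111011

(((~e | b) | a) & (~a | ((a & d) | (~e | (d & b)))))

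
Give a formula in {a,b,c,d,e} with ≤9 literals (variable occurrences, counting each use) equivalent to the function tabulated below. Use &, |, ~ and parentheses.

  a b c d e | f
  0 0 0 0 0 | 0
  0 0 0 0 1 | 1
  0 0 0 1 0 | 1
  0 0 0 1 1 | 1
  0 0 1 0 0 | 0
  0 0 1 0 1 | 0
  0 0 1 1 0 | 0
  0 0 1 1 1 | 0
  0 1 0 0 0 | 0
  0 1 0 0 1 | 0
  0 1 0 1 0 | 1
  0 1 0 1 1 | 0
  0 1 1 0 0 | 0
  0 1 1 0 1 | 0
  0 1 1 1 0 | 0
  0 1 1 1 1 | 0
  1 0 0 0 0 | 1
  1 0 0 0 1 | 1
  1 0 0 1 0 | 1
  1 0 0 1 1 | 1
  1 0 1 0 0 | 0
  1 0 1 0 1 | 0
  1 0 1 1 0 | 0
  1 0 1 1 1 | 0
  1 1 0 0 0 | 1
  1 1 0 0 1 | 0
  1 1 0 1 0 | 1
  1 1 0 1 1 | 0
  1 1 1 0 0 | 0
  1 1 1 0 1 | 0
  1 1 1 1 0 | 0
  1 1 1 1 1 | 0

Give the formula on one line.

  ~c = 11110000111100001111000011110000
  ~b = 11111111000000001111111100000000
  ~e = 10101010101010101010101010101010
  (~b | ~e) = 11111111101010101111111110101010
  (~c & (~b | ~e)) = 11110000101000001111000010100000
  (d | e) = 01110111011101110111011101110111
  ((d | e) | a) = 01110111011101111111111111111111
  ((~c & (~b | ~e)) & ((d | e) | a)) = 01110000001000001111000010100000

((~c & (~b | ~e)) & ((d | e) | a))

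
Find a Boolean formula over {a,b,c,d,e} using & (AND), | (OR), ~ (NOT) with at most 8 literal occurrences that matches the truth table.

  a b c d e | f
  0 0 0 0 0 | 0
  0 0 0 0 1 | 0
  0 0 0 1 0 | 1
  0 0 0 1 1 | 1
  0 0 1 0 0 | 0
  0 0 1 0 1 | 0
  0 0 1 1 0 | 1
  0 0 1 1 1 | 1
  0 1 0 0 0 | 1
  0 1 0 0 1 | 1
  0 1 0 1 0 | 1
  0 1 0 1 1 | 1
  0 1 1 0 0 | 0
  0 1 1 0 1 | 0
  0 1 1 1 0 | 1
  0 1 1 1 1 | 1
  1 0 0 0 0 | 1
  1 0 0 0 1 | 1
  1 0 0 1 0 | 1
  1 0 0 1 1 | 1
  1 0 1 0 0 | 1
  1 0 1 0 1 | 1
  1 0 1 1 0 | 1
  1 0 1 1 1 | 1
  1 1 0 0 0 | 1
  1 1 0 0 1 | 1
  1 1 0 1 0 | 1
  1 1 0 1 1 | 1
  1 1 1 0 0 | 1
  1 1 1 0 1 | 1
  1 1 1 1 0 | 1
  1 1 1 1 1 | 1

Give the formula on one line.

(((b & ~a) & ~c) | (d | a))

  ~a = 11111111111111110000000000000000
  (b & ~a) = 00000000111111110000000000000000
  ~c = 11110000111100001111000011110000
  ((b & ~a) & ~c) = 00000000111100000000000000000000
  (d | a) = 00110011001100111111111111111111
  (((b & ~a) & ~c) | (d | a)) = 00110011111100111111111111111111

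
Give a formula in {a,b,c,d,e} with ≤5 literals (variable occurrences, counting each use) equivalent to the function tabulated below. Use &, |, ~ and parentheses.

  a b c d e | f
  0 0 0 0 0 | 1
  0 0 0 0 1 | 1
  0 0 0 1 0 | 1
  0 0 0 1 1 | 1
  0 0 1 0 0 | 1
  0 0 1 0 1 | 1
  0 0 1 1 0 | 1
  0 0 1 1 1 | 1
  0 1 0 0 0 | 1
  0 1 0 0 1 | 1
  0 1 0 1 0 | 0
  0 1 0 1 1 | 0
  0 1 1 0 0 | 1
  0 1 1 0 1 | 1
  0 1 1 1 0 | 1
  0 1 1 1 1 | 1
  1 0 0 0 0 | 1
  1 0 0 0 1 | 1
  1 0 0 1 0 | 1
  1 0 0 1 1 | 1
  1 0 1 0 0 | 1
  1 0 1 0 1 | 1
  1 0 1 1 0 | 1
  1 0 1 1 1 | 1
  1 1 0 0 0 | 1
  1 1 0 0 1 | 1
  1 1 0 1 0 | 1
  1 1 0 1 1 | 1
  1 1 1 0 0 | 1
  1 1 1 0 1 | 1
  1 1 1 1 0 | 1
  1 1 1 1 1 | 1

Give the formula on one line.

  ~b = 11111111000000001111111100000000
  (~b | c) = 11111111000011111111111100001111
  ~d = 11001100110011001100110011001100
  (a | ~d) = 11001100110011001111111111111111
  ((~b | c) | (a | ~d)) = 11111111110011111111111111111111

((~b | c) | (a | ~d))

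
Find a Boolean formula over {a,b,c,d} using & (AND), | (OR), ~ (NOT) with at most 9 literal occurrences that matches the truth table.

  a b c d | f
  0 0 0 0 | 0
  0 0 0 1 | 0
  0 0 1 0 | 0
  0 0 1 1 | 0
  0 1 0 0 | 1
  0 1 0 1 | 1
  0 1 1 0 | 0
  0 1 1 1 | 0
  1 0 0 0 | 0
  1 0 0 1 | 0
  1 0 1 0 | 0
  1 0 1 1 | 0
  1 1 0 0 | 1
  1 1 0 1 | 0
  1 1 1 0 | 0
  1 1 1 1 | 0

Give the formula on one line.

  (b | d) = 0101111101011111
  ~a = 1111111100000000
  (b & ~a) = 0000111100000000
  ~d = 1010101010101010
  ((b & ~a) | ~d) = 1010111110101010
  ((b | d) & ((b & ~a) | ~d)) = 0000111100001010
  ~c = 1100110011001100
  (((b | d) & ((b & ~a) | ~d)) & ~c) = 0000110000001000

(((b | d) & ((b & ~a) | ~d)) & ~c)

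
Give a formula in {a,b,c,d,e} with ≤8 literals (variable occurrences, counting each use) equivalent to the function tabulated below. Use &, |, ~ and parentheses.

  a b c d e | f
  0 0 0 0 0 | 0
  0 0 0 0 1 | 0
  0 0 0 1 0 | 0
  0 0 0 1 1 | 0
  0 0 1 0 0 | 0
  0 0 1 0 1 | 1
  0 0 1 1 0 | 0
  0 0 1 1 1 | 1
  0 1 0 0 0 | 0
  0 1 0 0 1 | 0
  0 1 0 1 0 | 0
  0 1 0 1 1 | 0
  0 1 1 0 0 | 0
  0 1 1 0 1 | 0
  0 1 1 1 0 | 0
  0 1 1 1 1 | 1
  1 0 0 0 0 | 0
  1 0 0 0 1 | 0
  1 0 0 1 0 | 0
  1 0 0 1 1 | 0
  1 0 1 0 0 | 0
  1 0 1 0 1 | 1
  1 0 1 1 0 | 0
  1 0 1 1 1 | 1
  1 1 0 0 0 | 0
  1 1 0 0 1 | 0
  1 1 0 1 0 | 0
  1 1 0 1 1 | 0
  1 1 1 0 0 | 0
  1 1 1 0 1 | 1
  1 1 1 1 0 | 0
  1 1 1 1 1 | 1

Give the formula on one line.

  ~b = 11111111000000001111111100000000
  (~b | d) = 11111111001100111111111100110011
  ~e = 10101010101010101010101010101010
  (a & c) = 00000000000000000000111100001111
  (~e | (a & c)) = 10101010101010101010111110101111
  ((~b | d) | (~e | (a & c))) = 11111111101110111111111110111111
  (~e | c) = 10101111101011111010111110101111
  (((~b | d) | (~e | (a & c))) & (~e | c)) = 10101111101010111010111110101111
  (e & (((~b | d) | (~e | (a & c))) & (~e | c))) = 00000101000000010000010100000101

(e & (((~b | d) | (~e | (a & c))) & (~e | c)))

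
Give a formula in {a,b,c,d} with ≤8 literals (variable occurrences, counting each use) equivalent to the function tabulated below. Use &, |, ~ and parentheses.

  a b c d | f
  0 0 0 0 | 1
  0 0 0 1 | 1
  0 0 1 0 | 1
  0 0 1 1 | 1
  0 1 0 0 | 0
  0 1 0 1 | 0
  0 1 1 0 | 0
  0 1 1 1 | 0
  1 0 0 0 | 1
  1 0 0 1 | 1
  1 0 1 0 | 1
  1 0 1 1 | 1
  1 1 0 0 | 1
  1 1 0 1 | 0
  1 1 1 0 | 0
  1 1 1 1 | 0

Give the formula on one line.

(~b | (((~c & a) & (c | (~d & ~c))) & (b & a)))

  ~b = 1111000011110000
  ~c = 1100110011001100
  (~c & a) = 0000000011001100
  ~d = 1010101010101010
  (~d & ~c) = 1000100010001000
  (c | (~d & ~c)) = 1011101110111011
  ((~c & a) & (c | (~d & ~c))) = 0000000010001000
  (b & a) = 0000000000001111
  (((~c & a) & (c | (~d & ~c))) & (b & a)) = 0000000000001000
  (~b | (((~c & a) & (c | (~d & ~c))) & (b & a))) = 1111000011111000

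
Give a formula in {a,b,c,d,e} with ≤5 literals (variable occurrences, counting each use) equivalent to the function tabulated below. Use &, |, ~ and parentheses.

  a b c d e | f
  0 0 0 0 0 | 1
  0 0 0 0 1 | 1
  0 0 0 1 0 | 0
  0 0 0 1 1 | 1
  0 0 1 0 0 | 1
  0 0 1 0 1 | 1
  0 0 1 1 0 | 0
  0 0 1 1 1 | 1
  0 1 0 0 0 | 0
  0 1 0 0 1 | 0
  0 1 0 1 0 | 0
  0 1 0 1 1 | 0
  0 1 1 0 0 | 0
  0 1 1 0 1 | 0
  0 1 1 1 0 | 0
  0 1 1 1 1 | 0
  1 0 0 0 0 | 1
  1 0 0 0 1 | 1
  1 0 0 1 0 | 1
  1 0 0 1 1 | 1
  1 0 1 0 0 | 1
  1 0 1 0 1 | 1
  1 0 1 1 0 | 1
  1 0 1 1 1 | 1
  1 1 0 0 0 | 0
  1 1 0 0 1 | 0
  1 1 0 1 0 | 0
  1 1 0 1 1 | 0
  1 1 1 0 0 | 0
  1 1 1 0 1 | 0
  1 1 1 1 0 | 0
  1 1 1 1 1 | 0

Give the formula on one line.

  ~b = 11111111000000001111111100000000
  ~d = 11001100110011001100110011001100
  (~d | a) = 11001100110011001111111111111111
  (e | (~d | a)) = 11011101110111011111111111111111
  (~b & (e | (~d | a))) = 11011101000000001111111100000000

(~b & (e | (~d | a)))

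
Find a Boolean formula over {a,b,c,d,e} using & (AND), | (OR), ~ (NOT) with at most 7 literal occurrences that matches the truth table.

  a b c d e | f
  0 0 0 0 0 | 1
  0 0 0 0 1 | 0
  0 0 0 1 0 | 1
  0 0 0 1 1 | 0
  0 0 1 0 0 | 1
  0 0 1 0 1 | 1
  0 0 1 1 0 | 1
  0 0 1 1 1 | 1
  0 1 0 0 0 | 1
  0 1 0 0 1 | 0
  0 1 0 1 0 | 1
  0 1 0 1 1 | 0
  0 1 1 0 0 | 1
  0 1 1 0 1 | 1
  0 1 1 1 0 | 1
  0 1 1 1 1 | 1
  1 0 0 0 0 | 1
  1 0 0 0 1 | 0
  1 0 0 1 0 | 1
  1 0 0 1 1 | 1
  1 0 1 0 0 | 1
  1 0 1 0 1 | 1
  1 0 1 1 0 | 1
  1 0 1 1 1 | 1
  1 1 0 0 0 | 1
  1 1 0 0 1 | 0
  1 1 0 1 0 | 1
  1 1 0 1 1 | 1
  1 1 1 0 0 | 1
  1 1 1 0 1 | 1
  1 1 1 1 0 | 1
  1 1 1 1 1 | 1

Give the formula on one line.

(c | ((d & a) | ~e))

  (d & a) = 00000000000000000011001100110011
  ~e = 10101010101010101010101010101010
  ((d & a) | ~e) = 10101010101010101011101110111011
  (c | ((d & a) | ~e)) = 10101111101011111011111110111111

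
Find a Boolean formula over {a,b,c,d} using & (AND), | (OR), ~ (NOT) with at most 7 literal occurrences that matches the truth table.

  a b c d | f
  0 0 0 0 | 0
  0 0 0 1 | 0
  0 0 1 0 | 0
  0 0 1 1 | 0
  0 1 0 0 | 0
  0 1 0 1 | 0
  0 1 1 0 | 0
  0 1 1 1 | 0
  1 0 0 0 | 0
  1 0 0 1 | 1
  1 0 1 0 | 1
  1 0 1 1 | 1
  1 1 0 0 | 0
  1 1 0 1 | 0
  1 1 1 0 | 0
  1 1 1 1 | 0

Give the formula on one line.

  ~b = 1111000011110000
  (~b & a) = 0000000011110000
  (d & a) = 0000000001010101
  (c | (d & a)) = 0011001101110111
  ((~b & a) & (c | (d & a))) = 0000000001110000

((~b & a) & (c | (d & a)))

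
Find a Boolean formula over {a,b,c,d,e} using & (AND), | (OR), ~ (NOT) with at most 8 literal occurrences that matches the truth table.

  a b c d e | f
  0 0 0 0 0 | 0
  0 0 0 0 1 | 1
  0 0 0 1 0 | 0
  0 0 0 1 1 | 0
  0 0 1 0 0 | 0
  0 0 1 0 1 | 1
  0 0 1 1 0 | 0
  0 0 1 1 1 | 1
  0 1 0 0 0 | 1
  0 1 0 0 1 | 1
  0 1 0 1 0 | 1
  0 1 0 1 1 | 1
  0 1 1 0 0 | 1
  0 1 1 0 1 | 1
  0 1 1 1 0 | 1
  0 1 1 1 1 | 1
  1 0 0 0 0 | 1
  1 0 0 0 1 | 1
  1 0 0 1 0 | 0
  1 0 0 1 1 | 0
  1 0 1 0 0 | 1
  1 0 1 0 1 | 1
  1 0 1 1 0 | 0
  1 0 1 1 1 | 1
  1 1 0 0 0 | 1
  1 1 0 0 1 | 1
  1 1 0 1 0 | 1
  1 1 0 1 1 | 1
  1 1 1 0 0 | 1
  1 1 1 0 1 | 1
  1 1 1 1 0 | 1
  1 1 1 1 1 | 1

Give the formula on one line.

(((e | a) | b) & (~d | ((c & e) | (b & d))))

  (e | a) = 01010101010101011111111111111111
  ((e | a) | b) = 01010101111111111111111111111111
  ~d = 11001100110011001100110011001100
  (c & e) = 00000101000001010000010100000101
  (b & d) = 00000000001100110000000000110011
  ((c & e) | (b & d)) = 00000101001101110000010100110111
  (~d | ((c & e) | (b & d))) = 11001101111111111100110111111111
  (((e | a) | b) & (~d | ((c & e) | (b & d)))) = 01000101111111111100110111111111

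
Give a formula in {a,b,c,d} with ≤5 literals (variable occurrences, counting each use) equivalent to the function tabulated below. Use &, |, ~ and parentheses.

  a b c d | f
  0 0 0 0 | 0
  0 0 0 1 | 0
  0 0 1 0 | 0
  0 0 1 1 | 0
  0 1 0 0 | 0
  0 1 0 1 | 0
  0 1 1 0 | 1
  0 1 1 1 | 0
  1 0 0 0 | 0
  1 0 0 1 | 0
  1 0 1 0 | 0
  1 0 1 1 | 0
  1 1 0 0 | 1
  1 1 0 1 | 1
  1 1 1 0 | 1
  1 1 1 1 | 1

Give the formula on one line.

(b & ((~d & (c | ~b)) | a))

  ~d = 1010101010101010
  ~b = 1111000011110000
  (c | ~b) = 1111001111110011
  (~d & (c | ~b)) = 1010001010100010
  ((~d & (c | ~b)) | a) = 1010001011111111
  (b & ((~d & (c | ~b)) | a)) = 0000001000001111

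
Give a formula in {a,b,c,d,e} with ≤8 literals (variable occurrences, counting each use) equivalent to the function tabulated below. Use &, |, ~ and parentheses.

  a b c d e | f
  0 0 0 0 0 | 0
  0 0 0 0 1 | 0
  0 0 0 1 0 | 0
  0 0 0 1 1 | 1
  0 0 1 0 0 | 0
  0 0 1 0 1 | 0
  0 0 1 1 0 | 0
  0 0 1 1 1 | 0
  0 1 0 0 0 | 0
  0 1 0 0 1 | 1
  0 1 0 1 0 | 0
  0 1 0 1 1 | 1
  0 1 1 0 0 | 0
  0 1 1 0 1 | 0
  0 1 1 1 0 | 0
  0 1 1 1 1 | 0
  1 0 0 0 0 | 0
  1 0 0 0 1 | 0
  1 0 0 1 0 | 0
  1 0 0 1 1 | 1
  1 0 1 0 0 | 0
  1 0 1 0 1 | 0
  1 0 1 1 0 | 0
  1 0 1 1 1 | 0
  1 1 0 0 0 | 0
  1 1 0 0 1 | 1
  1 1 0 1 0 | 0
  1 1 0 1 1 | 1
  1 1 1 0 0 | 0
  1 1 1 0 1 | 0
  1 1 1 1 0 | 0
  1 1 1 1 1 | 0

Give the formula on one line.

  ~c = 11110000111100001111000011110000
  (e & ~c) = 01010000010100000101000001010000
  (~c | a) = 11110000111100001111111111111111
  ((~c | a) & d) = 00110000001100000011001100110011
  (((~c | a) & d) | b) = 00110000111111110011001111111111
  ((e & ~c) & (((~c | a) & d) | b)) = 00010000010100000001000001010000

((e & ~c) & (((~c | a) & d) | b))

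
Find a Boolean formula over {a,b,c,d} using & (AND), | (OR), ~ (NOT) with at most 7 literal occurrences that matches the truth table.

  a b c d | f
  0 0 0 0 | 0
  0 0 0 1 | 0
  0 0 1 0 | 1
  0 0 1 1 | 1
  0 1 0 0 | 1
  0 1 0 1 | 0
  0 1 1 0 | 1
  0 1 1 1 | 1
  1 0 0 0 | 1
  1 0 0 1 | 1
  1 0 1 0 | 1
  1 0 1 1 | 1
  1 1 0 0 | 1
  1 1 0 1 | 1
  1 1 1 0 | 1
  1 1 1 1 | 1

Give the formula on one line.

(((b & ~d) | ((d | (~d & ~a)) & c)) | a)

  ~d = 1010101010101010
  (b & ~d) = 0000101000001010
  ~a = 1111111100000000
  (~d & ~a) = 1010101000000000
  (d | (~d & ~a)) = 1111111101010101
  ((d | (~d & ~a)) & c) = 0011001100010001
  ((b & ~d) | ((d | (~d & ~a)) & c)) = 0011101100011011
  (((b & ~d) | ((d | (~d & ~a)) & c)) | a) = 0011101111111111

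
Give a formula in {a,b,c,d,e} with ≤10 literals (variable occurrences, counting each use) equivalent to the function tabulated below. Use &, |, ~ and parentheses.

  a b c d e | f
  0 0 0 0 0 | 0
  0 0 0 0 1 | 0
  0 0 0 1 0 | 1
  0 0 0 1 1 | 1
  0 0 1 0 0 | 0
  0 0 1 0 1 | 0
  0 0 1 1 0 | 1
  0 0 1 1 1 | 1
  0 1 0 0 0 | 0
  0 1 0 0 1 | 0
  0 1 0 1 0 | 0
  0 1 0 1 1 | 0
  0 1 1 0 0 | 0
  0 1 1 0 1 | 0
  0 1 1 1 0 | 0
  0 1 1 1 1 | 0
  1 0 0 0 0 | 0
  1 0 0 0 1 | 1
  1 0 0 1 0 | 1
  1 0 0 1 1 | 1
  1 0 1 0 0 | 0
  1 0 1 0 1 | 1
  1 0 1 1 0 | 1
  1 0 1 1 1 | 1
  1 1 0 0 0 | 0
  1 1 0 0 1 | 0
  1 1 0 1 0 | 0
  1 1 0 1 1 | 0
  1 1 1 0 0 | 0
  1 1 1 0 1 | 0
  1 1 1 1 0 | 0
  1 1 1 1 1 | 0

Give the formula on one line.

(((e & a) | (((~a | ~e) & d) & (~b & d))) & ~b)

  (e & a) = 00000000000000000101010101010101
  ~a = 11111111111111110000000000000000
  ~e = 10101010101010101010101010101010
  (~a | ~e) = 11111111111111111010101010101010
  ((~a | ~e) & d) = 00110011001100110010001000100010
  ~b = 11111111000000001111111100000000
  (~b & d) = 00110011000000000011001100000000
  (((~a | ~e) & d) & (~b & d)) = 00110011000000000010001000000000
  ((e & a) | (((~a | ~e) & d) & (~b & d))) = 00110011000000000111011101010101
  (((e & a) | (((~a | ~e) & d) & (~b & d))) & ~b) = 00110011000000000111011100000000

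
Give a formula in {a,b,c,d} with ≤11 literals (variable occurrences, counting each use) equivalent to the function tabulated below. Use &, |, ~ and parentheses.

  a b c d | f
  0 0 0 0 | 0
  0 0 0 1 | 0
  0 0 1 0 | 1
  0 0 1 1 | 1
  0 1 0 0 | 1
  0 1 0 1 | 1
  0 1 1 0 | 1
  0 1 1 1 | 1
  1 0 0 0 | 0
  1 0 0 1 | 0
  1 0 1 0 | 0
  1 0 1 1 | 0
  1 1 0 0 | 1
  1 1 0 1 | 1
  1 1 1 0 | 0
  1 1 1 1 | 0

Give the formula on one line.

  ~d = 1010101010101010
  ~a = 1111111100000000
  (~d & ~a) = 1010101000000000
  ~b = 1111000011110000
  (a | ~b) = 1111000011111111
  ((~d & ~a) & (a | ~b)) = 1010000000000000
  ~c = 1100110011001100
  (((~d & ~a) & (a | ~b)) | ~c) = 1110110011001100
  ((((~d & ~a) & (a | ~b)) | ~c) | ~a) = 1111111111001100
  (c | b) = 0011111100111111
  (((((~d & ~a) & (a | ~b)) | ~c) | ~a) & (c | b)) = 0011111100001100

(((((~d & ~a) & (a | ~b)) | ~c) | ~a) & (c | b))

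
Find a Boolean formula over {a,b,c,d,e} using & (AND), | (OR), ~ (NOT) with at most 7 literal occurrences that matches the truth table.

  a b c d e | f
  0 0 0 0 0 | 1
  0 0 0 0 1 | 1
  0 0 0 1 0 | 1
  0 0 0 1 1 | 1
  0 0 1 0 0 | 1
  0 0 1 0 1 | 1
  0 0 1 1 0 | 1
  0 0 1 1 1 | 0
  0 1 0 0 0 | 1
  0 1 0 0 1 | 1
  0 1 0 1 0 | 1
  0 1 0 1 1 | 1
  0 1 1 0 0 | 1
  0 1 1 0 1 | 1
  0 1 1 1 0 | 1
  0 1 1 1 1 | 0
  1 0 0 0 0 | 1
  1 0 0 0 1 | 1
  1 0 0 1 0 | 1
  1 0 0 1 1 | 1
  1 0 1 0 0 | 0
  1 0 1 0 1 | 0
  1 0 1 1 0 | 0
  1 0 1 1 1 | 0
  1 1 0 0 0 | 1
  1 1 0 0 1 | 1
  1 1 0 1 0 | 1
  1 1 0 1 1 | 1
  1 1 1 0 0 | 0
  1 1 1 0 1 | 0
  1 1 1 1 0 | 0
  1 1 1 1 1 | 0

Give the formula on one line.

  ~d = 11001100110011001100110011001100
  ~e = 10101010101010101010101010101010
  (~e & d) = 00100010001000100010001000100010
  (~d | (~e & d)) = 11101110111011101110111011101110
  ~a = 11111111111111110000000000000000
  ((~d | (~e & d)) & ~a) = 11101110111011100000000000000000
  ~c = 11110000111100001111000011110000
  (((~d | (~e & d)) & ~a) | ~c) = 11111110111111101111000011110000

(((~d | (~e & d)) & ~a) | ~c)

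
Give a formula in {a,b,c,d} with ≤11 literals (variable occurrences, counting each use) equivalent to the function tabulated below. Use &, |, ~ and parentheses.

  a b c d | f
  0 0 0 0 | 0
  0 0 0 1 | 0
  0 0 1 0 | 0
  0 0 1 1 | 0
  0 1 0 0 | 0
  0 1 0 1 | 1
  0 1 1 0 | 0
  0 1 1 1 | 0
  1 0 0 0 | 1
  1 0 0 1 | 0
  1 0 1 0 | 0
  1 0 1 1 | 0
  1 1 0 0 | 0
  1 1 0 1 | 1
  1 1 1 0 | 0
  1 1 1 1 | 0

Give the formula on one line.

(((b | (~b & (a & ~d))) & (d | ~b)) & ((~b & d) | ~c))

  ~b = 1111000011110000
  ~d = 1010101010101010
  (a & ~d) = 0000000010101010
  (~b & (a & ~d)) = 0000000010100000
  (b | (~b & (a & ~d))) = 0000111110101111
  (d | ~b) = 1111010111110101
  ((b | (~b & (a & ~d))) & (d | ~b)) = 0000010110100101
  (~b & d) = 0101000001010000
  ~c = 1100110011001100
  ((~b & d) | ~c) = 1101110011011100
  (((b | (~b & (a & ~d))) & (d | ~b)) & ((~b & d) | ~c)) = 0000010010000100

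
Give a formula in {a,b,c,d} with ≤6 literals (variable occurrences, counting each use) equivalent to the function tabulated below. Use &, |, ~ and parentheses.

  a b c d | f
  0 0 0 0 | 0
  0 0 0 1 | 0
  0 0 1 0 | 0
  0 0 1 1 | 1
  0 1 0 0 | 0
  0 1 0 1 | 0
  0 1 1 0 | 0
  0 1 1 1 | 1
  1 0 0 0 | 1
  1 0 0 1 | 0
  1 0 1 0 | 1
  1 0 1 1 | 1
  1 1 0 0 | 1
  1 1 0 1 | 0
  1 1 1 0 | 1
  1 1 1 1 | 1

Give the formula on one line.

((c & d) | (~d & a))

  (c & d) = 0001000100010001
  ~d = 1010101010101010
  (~d & a) = 0000000010101010
  ((c & d) | (~d & a)) = 0001000110111011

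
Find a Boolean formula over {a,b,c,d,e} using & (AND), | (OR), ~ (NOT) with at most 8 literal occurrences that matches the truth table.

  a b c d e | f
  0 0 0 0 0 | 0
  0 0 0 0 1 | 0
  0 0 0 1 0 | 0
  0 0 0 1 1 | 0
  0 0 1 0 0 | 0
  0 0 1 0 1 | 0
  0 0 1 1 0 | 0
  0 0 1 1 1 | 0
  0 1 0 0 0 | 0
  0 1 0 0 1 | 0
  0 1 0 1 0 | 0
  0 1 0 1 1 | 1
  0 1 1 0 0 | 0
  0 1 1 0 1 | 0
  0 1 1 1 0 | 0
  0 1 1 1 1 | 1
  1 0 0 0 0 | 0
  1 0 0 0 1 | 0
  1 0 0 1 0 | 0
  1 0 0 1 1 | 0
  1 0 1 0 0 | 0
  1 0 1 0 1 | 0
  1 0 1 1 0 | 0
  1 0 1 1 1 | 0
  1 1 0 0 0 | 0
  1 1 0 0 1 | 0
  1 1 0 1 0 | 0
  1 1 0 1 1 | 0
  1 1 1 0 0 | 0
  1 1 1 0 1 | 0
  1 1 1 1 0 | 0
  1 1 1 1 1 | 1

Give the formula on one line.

  ~a = 11111111111111110000000000000000
  (~a | c) = 11111111111111110000111100001111
  ((~a | c) & d) = 00110011001100110000001100000011
  (b & e) = 00000000010101010000000001010101
  (((~a | c) & d) & (b & e)) = 00000000000100010000000000000001

(((~a | c) & d) & (b & e))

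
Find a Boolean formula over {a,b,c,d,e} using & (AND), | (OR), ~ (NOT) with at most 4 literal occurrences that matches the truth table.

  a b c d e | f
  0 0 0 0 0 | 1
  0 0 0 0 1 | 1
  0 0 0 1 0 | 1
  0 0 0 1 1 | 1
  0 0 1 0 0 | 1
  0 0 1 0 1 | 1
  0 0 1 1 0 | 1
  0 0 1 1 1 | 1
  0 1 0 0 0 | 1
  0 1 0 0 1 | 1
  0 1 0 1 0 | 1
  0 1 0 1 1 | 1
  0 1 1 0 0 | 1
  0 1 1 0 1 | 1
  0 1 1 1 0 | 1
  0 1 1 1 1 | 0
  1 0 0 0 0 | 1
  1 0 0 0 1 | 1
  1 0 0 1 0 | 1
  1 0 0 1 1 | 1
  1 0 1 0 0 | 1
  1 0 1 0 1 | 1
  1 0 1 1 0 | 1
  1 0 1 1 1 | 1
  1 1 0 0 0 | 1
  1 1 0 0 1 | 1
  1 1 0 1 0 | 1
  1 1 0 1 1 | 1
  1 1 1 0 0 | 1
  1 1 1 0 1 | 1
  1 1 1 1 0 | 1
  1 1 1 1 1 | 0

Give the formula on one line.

  ~b = 11111111000000001111111100000000
  ~c = 11110000111100001111000011110000
  (~b | ~c) = 11111111111100001111111111110000
  ~d = 11001100110011001100110011001100
  ~e = 10101010101010101010101010101010
  (~d | ~e) = 11101110111011101110111011101110
  ((~b | ~c) | (~d | ~e)) = 11111111111111101111111111111110

((~b | ~c) | (~d | ~e))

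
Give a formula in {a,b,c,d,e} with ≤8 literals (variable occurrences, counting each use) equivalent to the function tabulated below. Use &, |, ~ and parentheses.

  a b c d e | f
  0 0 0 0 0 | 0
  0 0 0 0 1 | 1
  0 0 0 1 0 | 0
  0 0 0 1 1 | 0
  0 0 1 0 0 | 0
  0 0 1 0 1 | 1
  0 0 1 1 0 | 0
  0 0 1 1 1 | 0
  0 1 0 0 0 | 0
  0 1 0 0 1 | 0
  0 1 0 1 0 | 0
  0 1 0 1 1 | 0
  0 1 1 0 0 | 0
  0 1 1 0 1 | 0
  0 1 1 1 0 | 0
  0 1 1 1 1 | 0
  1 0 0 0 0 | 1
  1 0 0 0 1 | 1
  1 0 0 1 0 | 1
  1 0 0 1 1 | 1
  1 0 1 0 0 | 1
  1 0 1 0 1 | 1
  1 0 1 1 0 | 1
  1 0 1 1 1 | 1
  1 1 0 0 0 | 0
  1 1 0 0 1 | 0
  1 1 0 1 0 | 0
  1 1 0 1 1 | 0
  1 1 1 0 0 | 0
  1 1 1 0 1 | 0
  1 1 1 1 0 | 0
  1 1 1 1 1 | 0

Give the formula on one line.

((a | ((~d & e) & ~a)) & ~b)

  ~d = 11001100110011001100110011001100
  (~d & e) = 01000100010001000100010001000100
  ~a = 11111111111111110000000000000000
  ((~d & e) & ~a) = 01000100010001000000000000000000
  (a | ((~d & e) & ~a)) = 01000100010001001111111111111111
  ~b = 11111111000000001111111100000000
  ((a | ((~d & e) & ~a)) & ~b) = 01000100000000001111111100000000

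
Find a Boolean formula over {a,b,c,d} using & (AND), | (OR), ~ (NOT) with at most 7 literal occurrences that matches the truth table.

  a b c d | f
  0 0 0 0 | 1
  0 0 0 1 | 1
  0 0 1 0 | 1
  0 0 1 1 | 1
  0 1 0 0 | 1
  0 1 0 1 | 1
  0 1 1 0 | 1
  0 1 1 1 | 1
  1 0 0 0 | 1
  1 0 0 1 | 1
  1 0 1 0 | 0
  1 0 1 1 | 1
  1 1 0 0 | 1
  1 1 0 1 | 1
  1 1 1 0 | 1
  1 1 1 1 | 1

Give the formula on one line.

  ~c = 1100110011001100
  (b | ~c) = 1100111111001111
  ~d = 1010101010101010
  ~a = 1111111100000000
  (~d & ~a) = 1010101000000000
  (d | (~d & ~a)) = 1111111101010101
  (~c | (d | (~d & ~a))) = 1111111111011101
  ((b | ~c) | (~c | (d | (~d & ~a)))) = 1111111111011111

((b | ~c) | (~c | (d | (~d & ~a))))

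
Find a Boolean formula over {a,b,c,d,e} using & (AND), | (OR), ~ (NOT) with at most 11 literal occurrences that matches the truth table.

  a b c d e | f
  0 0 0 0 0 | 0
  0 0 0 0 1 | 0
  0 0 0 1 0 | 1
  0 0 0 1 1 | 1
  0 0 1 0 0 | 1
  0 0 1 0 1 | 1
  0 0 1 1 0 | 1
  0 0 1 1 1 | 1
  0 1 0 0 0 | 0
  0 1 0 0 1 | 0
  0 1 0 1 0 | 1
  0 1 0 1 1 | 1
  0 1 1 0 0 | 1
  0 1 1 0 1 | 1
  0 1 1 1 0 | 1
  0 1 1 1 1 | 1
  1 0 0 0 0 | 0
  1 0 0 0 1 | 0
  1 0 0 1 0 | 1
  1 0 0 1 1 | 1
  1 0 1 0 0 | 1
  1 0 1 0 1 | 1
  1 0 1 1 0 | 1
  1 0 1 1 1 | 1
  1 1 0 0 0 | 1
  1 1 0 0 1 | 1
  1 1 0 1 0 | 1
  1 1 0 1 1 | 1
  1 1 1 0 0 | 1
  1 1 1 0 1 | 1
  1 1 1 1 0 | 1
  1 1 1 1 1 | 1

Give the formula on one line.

((d | c) | (((b & (a & ~d)) & (~c | e)) & ~c))

  (d | c) = 00111111001111110011111100111111
  ~d = 11001100110011001100110011001100
  (a & ~d) = 00000000000000001100110011001100
  (b & (a & ~d)) = 00000000000000000000000011001100
  ~c = 11110000111100001111000011110000
  (~c | e) = 11110101111101011111010111110101
  ((b & (a & ~d)) & (~c | e)) = 00000000000000000000000011000100
  (((b & (a & ~d)) & (~c | e)) & ~c) = 00000000000000000000000011000000
  ((d | c) | (((b & (a & ~d)) & (~c | e)) & ~c)) = 00111111001111110011111111111111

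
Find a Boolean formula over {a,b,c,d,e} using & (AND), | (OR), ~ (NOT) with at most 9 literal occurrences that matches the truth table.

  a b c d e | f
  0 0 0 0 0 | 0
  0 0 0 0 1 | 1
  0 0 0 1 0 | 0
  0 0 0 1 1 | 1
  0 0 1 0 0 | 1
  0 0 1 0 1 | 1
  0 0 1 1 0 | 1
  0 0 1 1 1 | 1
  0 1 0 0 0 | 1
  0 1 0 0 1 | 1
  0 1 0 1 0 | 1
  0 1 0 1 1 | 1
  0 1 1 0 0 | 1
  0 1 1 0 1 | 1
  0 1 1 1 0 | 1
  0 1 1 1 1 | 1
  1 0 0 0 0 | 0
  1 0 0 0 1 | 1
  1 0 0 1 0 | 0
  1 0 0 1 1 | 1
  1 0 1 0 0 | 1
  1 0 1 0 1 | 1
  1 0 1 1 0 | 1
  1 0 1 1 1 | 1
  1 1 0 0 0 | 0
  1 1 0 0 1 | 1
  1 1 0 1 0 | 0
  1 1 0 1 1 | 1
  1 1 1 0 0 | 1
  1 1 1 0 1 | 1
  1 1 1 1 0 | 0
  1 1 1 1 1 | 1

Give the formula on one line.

((~a & b) | (((~c | (~d | ~b)) & c) | e))

  ~a = 11111111111111110000000000000000
  (~a & b) = 00000000111111110000000000000000
  ~c = 11110000111100001111000011110000
  ~d = 11001100110011001100110011001100
  ~b = 11111111000000001111111100000000
  (~d | ~b) = 11111111110011001111111111001100
  (~c | (~d | ~b)) = 11111111111111001111111111111100
  ((~c | (~d | ~b)) & c) = 00001111000011000000111100001100
  (((~c | (~d | ~b)) & c) | e) = 01011111010111010101111101011101
  ((~a & b) | (((~c | (~d | ~b)) & c) | e)) = 01011111111111110101111101011101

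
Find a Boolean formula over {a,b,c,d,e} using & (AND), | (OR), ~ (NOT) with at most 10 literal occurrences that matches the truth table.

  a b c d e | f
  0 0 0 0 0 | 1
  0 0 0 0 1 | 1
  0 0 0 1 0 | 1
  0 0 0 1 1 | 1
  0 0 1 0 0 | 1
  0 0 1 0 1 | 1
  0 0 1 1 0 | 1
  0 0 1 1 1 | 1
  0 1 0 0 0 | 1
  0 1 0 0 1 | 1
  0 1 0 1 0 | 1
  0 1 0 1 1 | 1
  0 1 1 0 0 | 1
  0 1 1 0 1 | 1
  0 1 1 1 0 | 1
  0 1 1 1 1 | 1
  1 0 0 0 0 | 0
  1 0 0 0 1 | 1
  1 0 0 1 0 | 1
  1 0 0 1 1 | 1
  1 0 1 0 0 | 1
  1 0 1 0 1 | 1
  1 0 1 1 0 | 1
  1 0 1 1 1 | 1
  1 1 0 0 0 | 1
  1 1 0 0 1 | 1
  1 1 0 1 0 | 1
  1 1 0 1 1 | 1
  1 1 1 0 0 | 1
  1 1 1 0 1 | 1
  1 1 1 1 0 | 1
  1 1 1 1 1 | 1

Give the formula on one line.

  ~a = 11111111111111110000000000000000
  ~d = 11001100110011001100110011001100
  (~d | b) = 11001100111111111100110011111111
  (~a & (~d | b)) = 11001100111111110000000000000000
  (b & ~d) = 00000000110011000000000011001100
  (d | (b & ~d)) = 00110011111111110011001111111111
  ((d | (b & ~d)) | e) = 01110111111111110111011111111111
  (c | ((d | (b & ~d)) | e)) = 01111111111111110111111111111111
  ((~a & (~d | b)) | (c | ((d | (b & ~d)) | e))) = 11111111111111110111111111111111

((~a & (~d | b)) | (c | ((d | (b & ~d)) | e)))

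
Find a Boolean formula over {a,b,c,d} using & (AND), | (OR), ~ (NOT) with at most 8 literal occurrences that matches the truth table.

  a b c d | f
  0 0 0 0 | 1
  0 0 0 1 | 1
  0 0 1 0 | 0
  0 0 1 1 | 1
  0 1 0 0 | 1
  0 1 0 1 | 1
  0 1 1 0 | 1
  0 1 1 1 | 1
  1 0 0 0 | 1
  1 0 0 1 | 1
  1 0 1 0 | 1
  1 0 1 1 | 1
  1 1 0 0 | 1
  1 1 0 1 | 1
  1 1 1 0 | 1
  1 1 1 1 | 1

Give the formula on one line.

  ~a = 1111111100000000
  ~d = 1010101010101010
  (~a & ~d) = 1010101000000000
  (b & (~a & ~d)) = 0000101000000000
  ~c = 1100110011001100
  (c & d) = 0001000100010001
  (a | (c & d)) = 0001000111111111
  (~c | (a | (c & d))) = 1101110111111111
  ((b & (~a & ~d)) | (~c | (a | (c & d)))) = 1101111111111111

((b & (~a & ~d)) | (~c | (a | (c & d))))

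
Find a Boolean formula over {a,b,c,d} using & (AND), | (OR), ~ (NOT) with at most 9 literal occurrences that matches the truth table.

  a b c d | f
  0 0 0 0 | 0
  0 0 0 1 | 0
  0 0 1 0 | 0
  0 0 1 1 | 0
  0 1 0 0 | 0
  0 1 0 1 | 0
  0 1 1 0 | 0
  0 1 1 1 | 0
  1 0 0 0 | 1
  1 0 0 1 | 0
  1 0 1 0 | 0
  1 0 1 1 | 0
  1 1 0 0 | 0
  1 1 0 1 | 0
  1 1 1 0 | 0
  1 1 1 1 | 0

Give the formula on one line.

  (d | a) = 0101010111111111
  ~c = 1100110011001100
  ~d = 1010101010101010
  (~c & ~d) = 1000100010001000
  ~b = 1111000011110000
  (~c & ~b) = 1100000011000000
  ((~c & ~d) & (~c & ~b)) = 1000000010000000
  ((d | a) & ((~c & ~d) & (~c & ~b))) = 0000000010000000

((d | a) & ((~c & ~d) & (~c & ~b)))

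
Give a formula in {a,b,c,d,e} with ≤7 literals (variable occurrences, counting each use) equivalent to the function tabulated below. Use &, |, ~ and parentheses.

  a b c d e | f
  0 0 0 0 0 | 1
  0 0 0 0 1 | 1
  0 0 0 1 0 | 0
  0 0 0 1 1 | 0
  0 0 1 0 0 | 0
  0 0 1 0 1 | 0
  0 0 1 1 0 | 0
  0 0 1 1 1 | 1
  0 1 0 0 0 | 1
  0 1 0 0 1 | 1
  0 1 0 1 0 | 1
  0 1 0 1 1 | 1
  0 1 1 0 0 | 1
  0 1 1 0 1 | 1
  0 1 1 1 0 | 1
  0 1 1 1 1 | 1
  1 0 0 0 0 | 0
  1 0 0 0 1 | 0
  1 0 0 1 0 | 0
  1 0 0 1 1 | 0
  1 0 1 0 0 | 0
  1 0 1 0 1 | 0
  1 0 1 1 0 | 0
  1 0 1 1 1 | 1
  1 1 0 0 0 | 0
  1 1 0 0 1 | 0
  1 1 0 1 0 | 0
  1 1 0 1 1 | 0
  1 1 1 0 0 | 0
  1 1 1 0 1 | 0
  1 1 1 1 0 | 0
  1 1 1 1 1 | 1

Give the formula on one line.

  ~a = 11111111111111110000000000000000
  ~d = 11001100110011001100110011001100
  ~c = 11110000111100001111000011110000
  (~d & ~c) = 11000000110000001100000011000000
  ((~d & ~c) | b) = 11000000111111111100000011111111
  (~a & ((~d & ~c) | b)) = 11000000111111110000000000000000
  (d & c) = 00000011000000110000001100000011
  (e & (d & c)) = 00000001000000010000000100000001
  ((~a & ((~d & ~c) | b)) | (e & (d & c))) = 11000001111111110000000100000001

((~a & ((~d & ~c) | b)) | (e & (d & c)))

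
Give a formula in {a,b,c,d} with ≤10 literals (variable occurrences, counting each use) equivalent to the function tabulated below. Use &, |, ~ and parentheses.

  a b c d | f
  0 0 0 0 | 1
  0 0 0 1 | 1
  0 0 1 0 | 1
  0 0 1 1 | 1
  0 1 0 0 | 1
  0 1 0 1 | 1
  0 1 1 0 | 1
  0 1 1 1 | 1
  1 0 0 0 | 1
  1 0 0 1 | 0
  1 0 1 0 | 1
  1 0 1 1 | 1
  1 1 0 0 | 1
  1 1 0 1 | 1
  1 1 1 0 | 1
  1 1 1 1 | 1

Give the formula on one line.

(((a & ~c) & (~b & ~d)) | (~a | (b | c)))

  ~c = 1100110011001100
  (a & ~c) = 0000000011001100
  ~b = 1111000011110000
  ~d = 1010101010101010
  (~b & ~d) = 1010000010100000
  ((a & ~c) & (~b & ~d)) = 0000000010000000
  ~a = 1111111100000000
  (b | c) = 0011111100111111
  (~a | (b | c)) = 1111111100111111
  (((a & ~c) & (~b & ~d)) | (~a | (b | c))) = 1111111110111111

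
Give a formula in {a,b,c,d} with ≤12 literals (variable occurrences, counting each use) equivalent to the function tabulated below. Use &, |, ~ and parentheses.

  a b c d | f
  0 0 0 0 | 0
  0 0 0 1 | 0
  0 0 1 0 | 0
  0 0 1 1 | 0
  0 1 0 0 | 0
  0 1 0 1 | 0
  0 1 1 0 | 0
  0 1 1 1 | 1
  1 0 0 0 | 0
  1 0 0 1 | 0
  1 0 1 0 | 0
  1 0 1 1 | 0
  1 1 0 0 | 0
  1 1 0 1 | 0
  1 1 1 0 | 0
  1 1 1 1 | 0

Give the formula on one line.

((((d | ~a) & ~c) | (b & ~a)) & (((b & c) | ~d) & d))

  ~a = 1111111100000000
  (d | ~a) = 1111111101010101
  ~c = 1100110011001100
  ((d | ~a) & ~c) = 1100110001000100
  (b & ~a) = 0000111100000000
  (((d | ~a) & ~c) | (b & ~a)) = 1100111101000100
  (b & c) = 0000001100000011
  ~d = 1010101010101010
  ((b & c) | ~d) = 1010101110101011
  (((b & c) | ~d) & d) = 0000000100000001
  ((((d | ~a) & ~c) | (b & ~a)) & (((b & c) | ~d) & d)) = 0000000100000000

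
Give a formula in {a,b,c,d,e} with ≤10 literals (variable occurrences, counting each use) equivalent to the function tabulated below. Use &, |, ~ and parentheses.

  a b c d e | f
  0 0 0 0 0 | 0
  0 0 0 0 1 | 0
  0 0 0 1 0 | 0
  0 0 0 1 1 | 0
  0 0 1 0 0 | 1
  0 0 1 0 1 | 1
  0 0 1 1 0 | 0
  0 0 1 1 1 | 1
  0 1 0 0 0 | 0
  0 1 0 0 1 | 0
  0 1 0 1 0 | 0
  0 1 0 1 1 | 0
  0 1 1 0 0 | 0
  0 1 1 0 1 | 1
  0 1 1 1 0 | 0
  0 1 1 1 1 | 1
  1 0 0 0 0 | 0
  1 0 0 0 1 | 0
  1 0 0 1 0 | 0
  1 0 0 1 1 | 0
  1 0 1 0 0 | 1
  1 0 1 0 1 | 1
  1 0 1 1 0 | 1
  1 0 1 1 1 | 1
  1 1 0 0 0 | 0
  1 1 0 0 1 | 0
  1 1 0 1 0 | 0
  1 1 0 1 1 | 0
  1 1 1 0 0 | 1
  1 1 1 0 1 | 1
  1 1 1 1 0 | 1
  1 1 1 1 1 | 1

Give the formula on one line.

  (e | a) = 01010101010101011111111111111111
  ~c = 11110000111100001111000011110000
  ~b = 11111111000000001111111100000000
  (~b | e) = 11111111010101011111111101010101
  (~c | (~b | e)) = 11111111111101011111111111110101
  ~d = 11001100110011001100110011001100
  ((~c | (~b | e)) & ~d) = 11001100110001001100110011000100
  ((e | a) | ((~c | (~b | e)) & ~d)) = 11011101110101011111111111111111
  (((e | a) | ((~c | (~b | e)) & ~d)) & c) = 00001101000001010000111100001111

(((e | a) | ((~c | (~b | e)) & ~d)) & c)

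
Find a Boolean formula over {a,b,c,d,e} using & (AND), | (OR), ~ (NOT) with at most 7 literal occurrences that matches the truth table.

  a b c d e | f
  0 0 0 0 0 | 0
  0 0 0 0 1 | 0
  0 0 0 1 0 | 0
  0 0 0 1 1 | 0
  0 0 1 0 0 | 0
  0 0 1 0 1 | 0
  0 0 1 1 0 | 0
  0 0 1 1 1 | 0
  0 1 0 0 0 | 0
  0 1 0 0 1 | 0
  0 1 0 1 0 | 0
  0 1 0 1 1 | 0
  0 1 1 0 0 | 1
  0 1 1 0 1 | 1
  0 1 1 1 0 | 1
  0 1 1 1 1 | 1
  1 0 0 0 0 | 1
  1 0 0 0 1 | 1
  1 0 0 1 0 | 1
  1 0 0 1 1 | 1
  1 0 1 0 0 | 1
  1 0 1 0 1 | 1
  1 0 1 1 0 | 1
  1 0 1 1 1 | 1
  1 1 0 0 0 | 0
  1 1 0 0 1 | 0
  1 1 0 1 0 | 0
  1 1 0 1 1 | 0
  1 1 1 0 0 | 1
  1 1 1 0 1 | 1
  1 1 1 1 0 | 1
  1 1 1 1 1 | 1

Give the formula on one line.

  ~b = 11111111000000001111111100000000
  (c | ~b) = 11111111000011111111111100001111
  ((c | ~b) & a) = 00000000000000001111111100001111
  (((c | ~b) & a) | b) = 00000000111111111111111111111111
  (b & c) = 00000000000011110000000000001111
  ((b & c) | ~b) = 11111111000011111111111100001111
  ((((c | ~b) & a) | b) & ((b & c) | ~b)) = 00000000000011111111111100001111

((((c | ~b) & a) | b) & ((b & c) | ~b))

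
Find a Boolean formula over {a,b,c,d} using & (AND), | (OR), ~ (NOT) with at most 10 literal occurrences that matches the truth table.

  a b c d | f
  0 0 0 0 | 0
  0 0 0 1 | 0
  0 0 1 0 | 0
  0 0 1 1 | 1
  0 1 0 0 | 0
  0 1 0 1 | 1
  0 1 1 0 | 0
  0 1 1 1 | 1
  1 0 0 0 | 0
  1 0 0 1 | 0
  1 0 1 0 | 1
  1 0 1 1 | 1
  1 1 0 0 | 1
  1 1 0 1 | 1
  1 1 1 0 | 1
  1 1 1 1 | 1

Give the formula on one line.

  (b & d) = 0000010100000101
  (b & a) = 0000000000001111
  ((b & d) | (b & a)) = 0000010100001111
  ~b = 1111000011110000
  (~b & c) = 0011000000110000
  (d | a) = 0101010111111111
  ((~b & c) & (d | a)) = 0001000000110000
  (((b & d) | (b & a)) | ((~b & c) & (d | a))) = 0001010100111111

(((b & d) | (b & a)) | ((~b & c) & (d | a)))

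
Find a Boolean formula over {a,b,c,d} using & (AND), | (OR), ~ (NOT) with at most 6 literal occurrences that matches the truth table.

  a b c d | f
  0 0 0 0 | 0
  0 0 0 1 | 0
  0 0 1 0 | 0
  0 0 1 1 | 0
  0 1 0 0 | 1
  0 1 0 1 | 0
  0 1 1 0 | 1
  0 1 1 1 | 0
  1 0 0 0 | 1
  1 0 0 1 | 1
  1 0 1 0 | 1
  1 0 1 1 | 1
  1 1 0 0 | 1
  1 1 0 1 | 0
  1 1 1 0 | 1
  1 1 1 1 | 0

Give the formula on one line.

  ~d = 1010101010101010
  (b & ~d) = 0000101000001010
  ~b = 1111000011110000
  (~b & a) = 0000000011110000
  ((b & ~d) | (~b & a)) = 0000101011111010

((b & ~d) | (~b & a))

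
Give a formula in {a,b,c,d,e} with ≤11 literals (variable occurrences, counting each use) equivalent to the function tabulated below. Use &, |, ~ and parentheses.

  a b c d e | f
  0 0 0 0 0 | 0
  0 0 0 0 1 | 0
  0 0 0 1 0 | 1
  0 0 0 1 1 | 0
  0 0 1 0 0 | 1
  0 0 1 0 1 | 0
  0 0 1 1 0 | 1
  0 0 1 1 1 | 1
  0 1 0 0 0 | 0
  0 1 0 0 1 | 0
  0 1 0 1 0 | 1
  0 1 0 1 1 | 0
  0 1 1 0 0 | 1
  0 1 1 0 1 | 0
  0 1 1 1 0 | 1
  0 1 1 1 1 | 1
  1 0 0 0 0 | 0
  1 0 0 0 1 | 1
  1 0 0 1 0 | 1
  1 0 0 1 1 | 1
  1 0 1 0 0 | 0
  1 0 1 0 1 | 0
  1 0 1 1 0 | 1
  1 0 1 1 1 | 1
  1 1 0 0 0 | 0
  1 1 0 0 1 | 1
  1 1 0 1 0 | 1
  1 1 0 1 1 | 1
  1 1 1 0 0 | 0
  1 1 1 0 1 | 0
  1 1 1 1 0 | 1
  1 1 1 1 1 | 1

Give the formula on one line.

  ~c = 11110000111100001111000011110000
  (a & ~c) = 00000000000000001111000011110000
  ~e = 10101010101010101010101010101010
  ((a & ~c) | ~e) = 10101010101010101111101011111010
  (d | e) = 01110111011101110111011101110111
  (((a & ~c) | ~e) & (d | e)) = 00100010001000100111001001110010
  ~a = 11111111111111110000000000000000
  (~a & ~e) = 10101010101010100000000000000000
  (d | (~a & ~e)) = 10111011101110110011001100110011
  ((d | (~a & ~e)) & c) = 00001011000010110000001100000011
  ((((a & ~c) | ~e) & (d | e)) | ((d | (~a & ~e)) & c)) = 00101011001010110111001101110011

((((a & ~c) | ~e) & (d | e)) | ((d | (~a & ~e)) & c))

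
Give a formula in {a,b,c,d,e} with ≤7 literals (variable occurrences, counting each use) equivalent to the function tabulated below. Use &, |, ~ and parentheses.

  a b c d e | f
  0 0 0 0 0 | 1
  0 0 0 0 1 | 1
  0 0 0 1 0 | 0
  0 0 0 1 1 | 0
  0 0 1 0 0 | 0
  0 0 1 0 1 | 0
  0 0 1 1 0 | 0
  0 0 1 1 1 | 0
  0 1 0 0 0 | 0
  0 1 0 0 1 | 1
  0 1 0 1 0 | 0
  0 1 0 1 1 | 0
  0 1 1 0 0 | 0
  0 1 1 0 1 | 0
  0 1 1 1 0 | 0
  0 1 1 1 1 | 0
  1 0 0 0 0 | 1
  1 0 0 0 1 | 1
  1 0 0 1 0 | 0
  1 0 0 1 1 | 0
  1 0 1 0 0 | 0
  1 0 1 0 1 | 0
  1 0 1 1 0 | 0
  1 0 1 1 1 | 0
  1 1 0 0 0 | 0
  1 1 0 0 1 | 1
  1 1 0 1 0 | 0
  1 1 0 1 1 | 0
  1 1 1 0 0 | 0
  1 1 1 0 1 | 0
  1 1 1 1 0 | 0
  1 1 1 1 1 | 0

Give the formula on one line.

  ~d = 11001100110011001100110011001100
  ~b = 11111111000000001111111100000000
  (~b | e) = 11111111010101011111111101010101
  ~c = 11110000111100001111000011110000
  ((~b | e) & ~c) = 11110000010100001111000001010000
  (~d & ((~b | e) & ~c)) = 11000000010000001100000001000000

(~d & ((~b | e) & ~c))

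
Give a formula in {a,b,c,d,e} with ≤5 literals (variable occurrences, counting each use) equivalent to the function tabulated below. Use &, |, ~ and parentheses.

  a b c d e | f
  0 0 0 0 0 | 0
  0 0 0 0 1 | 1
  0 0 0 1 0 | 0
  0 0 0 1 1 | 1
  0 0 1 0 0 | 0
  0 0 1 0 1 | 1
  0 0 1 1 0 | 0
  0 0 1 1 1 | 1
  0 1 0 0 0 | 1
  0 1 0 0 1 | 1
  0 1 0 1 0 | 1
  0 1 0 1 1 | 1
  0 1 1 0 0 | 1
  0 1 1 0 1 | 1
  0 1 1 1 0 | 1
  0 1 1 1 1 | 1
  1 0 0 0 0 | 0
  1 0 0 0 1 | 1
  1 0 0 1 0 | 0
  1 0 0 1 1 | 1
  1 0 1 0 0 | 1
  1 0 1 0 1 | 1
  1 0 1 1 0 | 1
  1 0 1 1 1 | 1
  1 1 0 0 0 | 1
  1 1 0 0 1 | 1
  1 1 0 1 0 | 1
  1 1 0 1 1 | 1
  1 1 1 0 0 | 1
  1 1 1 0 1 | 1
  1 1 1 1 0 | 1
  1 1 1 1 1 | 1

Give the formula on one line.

((b | (c & a)) | e)

  (c & a) = 00000000000000000000111100001111
  (b | (c & a)) = 00000000111111110000111111111111
  ((b | (c & a)) | e) = 01010101111111110101111111111111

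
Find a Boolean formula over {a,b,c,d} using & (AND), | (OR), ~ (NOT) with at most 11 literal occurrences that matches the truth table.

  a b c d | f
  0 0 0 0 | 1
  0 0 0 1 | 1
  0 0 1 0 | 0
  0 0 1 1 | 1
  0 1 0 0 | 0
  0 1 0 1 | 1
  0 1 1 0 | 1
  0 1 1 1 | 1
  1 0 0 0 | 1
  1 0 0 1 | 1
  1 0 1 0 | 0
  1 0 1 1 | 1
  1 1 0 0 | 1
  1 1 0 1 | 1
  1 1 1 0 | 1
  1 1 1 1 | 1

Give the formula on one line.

  (c & b) = 0000001100000011
  ~b = 1111000011110000
  (a | ~b) = 1111000011111111
  ~d = 1010101010101010
  (c | ~d) = 1011101110111011
  ((a | ~b) & (c | ~d)) = 1011000010111011
  ~c = 1100110011001100
  (~d & ~c) = 1000100010001000
  (((a | ~b) & (c | ~d)) & (~d & ~c)) = 1000000010001000
  (d | (((a | ~b) & (c | ~d)) & (~d & ~c))) = 1101010111011101
  ((c & b) | (d | (((a | ~b) & (c | ~d)) & (~d & ~c)))) = 1101011111011111

((c & b) | (d | (((a | ~b) & (c | ~d)) & (~d & ~c))))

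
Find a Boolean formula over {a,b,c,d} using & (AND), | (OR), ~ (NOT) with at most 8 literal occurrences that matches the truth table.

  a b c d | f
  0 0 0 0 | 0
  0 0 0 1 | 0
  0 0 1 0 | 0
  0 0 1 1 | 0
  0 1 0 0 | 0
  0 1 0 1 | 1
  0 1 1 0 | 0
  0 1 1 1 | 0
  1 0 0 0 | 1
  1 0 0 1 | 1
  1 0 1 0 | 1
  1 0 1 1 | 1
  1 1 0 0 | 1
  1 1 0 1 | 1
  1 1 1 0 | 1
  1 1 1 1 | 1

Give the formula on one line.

(a | (d & ((~c & b) & ~a)))

  ~c = 1100110011001100
  (~c & b) = 0000110000001100
  ~a = 1111111100000000
  ((~c & b) & ~a) = 0000110000000000
  (d & ((~c & b) & ~a)) = 0000010000000000
  (a | (d & ((~c & b) & ~a))) = 0000010011111111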